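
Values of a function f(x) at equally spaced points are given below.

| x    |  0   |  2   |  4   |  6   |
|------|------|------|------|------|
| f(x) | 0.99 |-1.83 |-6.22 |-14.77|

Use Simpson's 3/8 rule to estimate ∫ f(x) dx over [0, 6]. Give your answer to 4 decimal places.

h = 2, n = 3.
(3h/8)·[y₀ + 3y₁ + 3y₂ + y₃] = 0.75·(-37.93) = -28.4475.

-28.4475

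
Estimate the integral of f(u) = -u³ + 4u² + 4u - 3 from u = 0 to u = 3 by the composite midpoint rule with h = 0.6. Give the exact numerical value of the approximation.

24.795

h = (3 − 0)/5 = 0.6.
Midpoints m₁,…,m₅ = 0.3, 0.9, 1.5, 2.1, 2.7.
f(m₁)=-1.467, f(m₂)=3.111, f(m₃)=8.625, f(m₄)=13.779, f(m₅)=17.277.
h·[f(m₁) + f(m₂) + f(m₃) + f(m₄) + f(m₅)] = 0.6·(41.325) = 24.795.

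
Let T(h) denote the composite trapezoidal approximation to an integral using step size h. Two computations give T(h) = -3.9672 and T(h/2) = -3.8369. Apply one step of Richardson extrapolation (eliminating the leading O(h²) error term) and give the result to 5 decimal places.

R = (4·T(h/2) − T(h)) / 3 = (4·(-3.8369) − (-3.9672))/3 = (-11.3804)/3 = -3.79347.

-3.79347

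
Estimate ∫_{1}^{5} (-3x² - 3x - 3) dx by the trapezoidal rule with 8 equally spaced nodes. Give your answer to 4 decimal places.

h = (5 − 1)/7 = 0.571429.
Nodes x₀,…,x₇ = 1, 1.571429, 2.142857, 2.714286, 3.285714, 3.857143, 4.428571, 5.
f(x) = -3x² - 3x - 3: f₀=-9, f₁=-15.122449, f₂=-23.204082, f₃=-33.244898, f₄=-45.244898, f₅=-59.204082, f₆=-75.122449, f₇=-93.
(h/2)·[f₀ + 2f₁ + 2f₂ + 2f₃ + 2f₄ + 2f₅ + 2f₆ + f₇] = 0.285714·(-604.285714) = -172.6531.

-172.6531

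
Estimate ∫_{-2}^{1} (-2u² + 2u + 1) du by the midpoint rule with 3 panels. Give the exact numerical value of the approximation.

-5.5

h = (1 − (-2))/3 = 1.
Midpoints m₁,…,m₃ = -1.5, -0.5, 0.5.
f(m₁)=-6.5, f(m₂)=-0.5, f(m₃)=1.5.
h·[f(m₁) + f(m₂) + f(m₃)] = 1·(-5.5) = -5.5.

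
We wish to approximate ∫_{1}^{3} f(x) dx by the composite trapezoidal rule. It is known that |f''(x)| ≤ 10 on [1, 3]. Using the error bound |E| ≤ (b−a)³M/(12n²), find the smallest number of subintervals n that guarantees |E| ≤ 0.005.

Need 80/(12n²) ≤ 0.005.
n² ≥ 80/(12·0.005) = 1333.33 ⇒ n ≥ 36.5148, so the smallest n is 37.

37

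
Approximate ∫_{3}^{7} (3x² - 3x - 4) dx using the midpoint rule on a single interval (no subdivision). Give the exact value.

224

M = (b−a)·f(5) = 4·(56) = 224.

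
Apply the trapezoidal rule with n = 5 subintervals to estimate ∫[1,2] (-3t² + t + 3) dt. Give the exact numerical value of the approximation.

h = (2 − 1)/5 = 0.2.
Nodes t₀,…,t₅ = 1, 1.2, 1.4, 1.6, 1.8, 2.
f(t) = -3t² + t + 3: f₀=1, f₁=-0.12, f₂=-1.48, f₃=-3.08, f₄=-4.92, f₅=-7.
(h/2)·[f₀ + 2f₁ + 2f₂ + 2f₃ + 2f₄ + f₅] = 0.1·(-25.2) = -2.52.

-2.52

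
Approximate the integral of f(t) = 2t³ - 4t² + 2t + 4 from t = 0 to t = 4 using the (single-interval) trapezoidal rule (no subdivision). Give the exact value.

160

T = (b−a)/2 · [f(0) + f(4)] = 2·[4 + 76] = 160.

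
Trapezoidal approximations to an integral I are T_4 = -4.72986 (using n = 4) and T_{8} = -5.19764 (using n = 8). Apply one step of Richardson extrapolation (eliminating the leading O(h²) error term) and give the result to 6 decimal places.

-5.353567

R = (4·T_{8} − T_4) / 3 = (4·(-5.19764) − (-4.72986))/3 = (-16.06070)/3 = -5.353567.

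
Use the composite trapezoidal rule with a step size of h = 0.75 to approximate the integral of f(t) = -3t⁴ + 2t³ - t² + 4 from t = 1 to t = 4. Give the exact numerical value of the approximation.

-526.705078125

h = (4 − 1)/4 = 0.75.
Nodes t₀,…,t₄ = 1, 1.75, 2.5, 3.25, 4.
f(t) = -3t⁴ + 2t³ - t² + 4: f₀=2, f₁=-16.48046875, f₂=-88.1875, f₃=-272.60546875, f₄=-652.
(h/2)·[f₀ + 2f₁ + 2f₂ + 2f₃ + f₄] = 0.375·(-1404.546875) = -526.705078125.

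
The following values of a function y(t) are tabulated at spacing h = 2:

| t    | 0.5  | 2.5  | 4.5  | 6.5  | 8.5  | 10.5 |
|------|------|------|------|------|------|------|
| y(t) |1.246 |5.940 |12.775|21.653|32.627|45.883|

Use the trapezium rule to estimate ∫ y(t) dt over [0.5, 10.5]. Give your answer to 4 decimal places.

193.1190

h = 2, n = 5.
(h/2)·[y₀ + 2y₁ + 2y₂ + 2y₃ + 2y₄ + y₅] = 1·(193.119) = 193.1190.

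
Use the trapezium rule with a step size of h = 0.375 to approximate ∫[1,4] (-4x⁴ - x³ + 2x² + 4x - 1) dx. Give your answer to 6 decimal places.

h = (4 − 1)/8 = 0.375.
Nodes x₀,…,x₈ = 1, 1.375, 1.75, 2.125, 2.5, 2.875, 3.25, 3.625, 4.
f(x) = -4x⁴ - x³ + 2x² + 4x - 1: f₀=0, f₁=-8.6162109375, f₂=-30.75, f₃=-74.6279296875, f₄=-150.375, f₅=-270.0146484375, f₆=-447.46875, f₇=-698.5576171875, f₈=-1041.
(h/2)·[f₀ + 2f₁ + 2f₂ + 2f₃ + 2f₄ + 2f₅ + 2f₆ + 2f₇ + f₈] = 0.1875·(-4401.8203125) = -825.341309.

-825.341309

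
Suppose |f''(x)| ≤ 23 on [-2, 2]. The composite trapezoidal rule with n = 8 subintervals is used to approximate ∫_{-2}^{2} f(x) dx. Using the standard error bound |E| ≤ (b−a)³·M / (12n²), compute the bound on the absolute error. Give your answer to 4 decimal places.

|E| ≤ (4)³·23 / (12·8²) = 1472/768 = 1.9167.

1.9167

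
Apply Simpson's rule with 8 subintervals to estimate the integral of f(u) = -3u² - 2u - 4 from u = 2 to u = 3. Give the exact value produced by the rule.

h = (3 − 2)/8 = 0.125.
Nodes u₀,…,u₈ = 2, 2.125, 2.25, 2.375, 2.5, 2.625, 2.75, 2.875, 3.
f(u) = -3u² - 2u - 4: f₀=-20, f₁=-21.796875, f₂=-23.6875, f₃=-25.671875, f₄=-27.75, f₅=-29.921875, f₆=-32.1875, f₇=-34.546875, f₈=-37.
(h/3)·[f₀ + 4f₁ + 2f₂ + 4f₃ + 2f₄ + 4f₅ + 2f₆ + 4f₇ + f₈] = 0.041667·(-672) = -28.

-28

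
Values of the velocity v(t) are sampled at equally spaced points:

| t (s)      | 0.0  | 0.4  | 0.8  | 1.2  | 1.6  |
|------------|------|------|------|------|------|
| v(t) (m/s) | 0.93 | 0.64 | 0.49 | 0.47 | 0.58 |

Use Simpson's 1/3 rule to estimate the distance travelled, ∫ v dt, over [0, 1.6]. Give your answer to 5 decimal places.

h = 0.4, n = 4.
(h/3)·[y₀ + 4y₁ + 2y₂ + 4y₃ + y₄] = 0.133333·(6.93) = 0.92400.

0.92400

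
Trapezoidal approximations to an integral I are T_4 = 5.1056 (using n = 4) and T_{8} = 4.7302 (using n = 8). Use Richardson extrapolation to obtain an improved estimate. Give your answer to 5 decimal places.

4.60507

R = (4·T_{8} − T_4) / 3 = (4·4.7302 − 5.1056)/3 = (13.8152)/3 = 4.60507.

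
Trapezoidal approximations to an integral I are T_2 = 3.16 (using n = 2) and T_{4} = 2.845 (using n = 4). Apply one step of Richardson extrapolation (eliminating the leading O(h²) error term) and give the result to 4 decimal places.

2.7400

R = (4·T_{4} − T_2) / 3 = (4·2.845 − 3.16)/3 = (8.220)/3 = 2.7400.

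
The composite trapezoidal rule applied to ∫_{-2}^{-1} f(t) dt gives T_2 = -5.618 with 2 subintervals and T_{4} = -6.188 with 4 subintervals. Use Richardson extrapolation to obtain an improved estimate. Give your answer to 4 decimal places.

-6.3780

R = (4·T_{4} − T_2) / 3 = (4·(-6.188) − (-5.618))/3 = (-19.134)/3 = -6.3780.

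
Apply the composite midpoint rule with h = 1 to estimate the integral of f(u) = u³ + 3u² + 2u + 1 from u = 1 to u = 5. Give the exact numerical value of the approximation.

304

h = (5 − 1)/4 = 1.
Midpoints m₁,…,m₄ = 1.5, 2.5, 3.5, 4.5.
f(m₁)=14.125, f(m₂)=40.375, f(m₃)=87.625, f(m₄)=161.875.
h·[f(m₁) + f(m₂) + f(m₃) + f(m₄)] = 1·(304) = 304.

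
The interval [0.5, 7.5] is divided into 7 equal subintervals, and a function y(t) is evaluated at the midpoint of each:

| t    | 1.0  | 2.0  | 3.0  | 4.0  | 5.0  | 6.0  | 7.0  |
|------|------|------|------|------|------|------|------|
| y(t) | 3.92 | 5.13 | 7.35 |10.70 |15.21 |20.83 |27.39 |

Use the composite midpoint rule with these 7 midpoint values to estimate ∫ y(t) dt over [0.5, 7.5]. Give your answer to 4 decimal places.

90.5300

h = 1, n = 7.
h·[y(m₁) + y(m₂) + y(m₃) + y(m₄) + y(m₅) + y(m₆) + y(m₇)] = 1·(90.53) = 90.5300.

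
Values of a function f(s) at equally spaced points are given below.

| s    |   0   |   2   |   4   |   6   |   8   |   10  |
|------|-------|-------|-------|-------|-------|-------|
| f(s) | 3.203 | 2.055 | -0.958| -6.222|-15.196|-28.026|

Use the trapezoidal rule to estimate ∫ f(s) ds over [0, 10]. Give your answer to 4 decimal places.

h = 2, n = 5.
(h/2)·[y₀ + 2y₁ + 2y₂ + 2y₃ + 2y₄ + y₅] = 1·(-65.465) = -65.4650.

-65.4650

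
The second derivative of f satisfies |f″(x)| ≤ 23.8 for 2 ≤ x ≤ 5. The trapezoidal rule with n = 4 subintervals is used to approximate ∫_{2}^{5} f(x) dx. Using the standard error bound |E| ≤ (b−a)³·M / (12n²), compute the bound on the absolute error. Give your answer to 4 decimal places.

3.3469

|E| ≤ (3)³·23.8 / (12·4²) = 642.6/192 = 3.3469.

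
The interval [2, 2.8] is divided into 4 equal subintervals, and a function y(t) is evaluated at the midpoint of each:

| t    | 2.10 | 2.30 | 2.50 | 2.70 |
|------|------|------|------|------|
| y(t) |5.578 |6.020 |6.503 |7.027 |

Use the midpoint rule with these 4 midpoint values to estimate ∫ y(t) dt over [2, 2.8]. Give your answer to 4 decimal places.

h = 0.2, n = 4.
h·[y(m₁) + y(m₂) + y(m₃) + y(m₄)] = 0.2·(25.128) = 5.0256.

5.0256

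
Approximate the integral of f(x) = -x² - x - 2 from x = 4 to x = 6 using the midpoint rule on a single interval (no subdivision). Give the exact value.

-64

M = (b−a)·f(5) = 2·(-32) = -64.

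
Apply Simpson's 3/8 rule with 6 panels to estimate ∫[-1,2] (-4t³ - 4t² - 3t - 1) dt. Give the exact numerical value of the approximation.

h = (2 − (-1))/6 = 0.5.
Nodes t₀,…,t₆ = -1, -0.5, 0, 0.5, 1, 1.5, 2.
f(t) = -4t³ - 4t² - 3t - 1: f₀=2, f₁=0, f₂=-1, f₃=-4, f₄=-12, f₅=-28, f₆=-55.
(3h/8)·[f₀ + 3f₁ + 3f₂ + 2f₃ + 3f₄ + 3f₅ + f₆] = 0.1875·(-184) = -34.5.

-34.5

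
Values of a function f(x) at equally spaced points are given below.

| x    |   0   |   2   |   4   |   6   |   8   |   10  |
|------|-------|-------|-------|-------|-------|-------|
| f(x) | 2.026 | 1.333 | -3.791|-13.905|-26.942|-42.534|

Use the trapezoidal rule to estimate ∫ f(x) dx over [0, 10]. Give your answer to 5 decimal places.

-127.11800

h = 2, n = 5.
(h/2)·[y₀ + 2y₁ + 2y₂ + 2y₃ + 2y₄ + y₅] = 1·(-127.118) = -127.11800.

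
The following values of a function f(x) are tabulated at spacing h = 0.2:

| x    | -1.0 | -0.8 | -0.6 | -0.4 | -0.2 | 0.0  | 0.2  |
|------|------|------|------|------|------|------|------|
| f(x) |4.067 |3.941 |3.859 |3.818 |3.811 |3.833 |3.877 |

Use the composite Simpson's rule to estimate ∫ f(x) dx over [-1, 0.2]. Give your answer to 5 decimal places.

4.64347

h = 0.2, n = 6.
(h/3)·[y₀ + 4y₁ + 2y₂ + 4y₃ + 2y₄ + 4y₅ + y₆] = 0.066667·(69.652) = 4.64347.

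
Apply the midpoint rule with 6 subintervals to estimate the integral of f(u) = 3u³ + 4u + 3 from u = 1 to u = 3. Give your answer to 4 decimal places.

81.6667

h = (3 − 1)/6 = 0.333333.
Midpoints m₁,…,m₆ = 1.166667, 1.5, 1.833333, 2.166667, 2.5, 2.833333.
f(m₁)=12.430556, f(m₂)=19.125, f(m₃)=28.819444, f(m₄)=42.180556, f(m₅)=59.875, f(m₆)=82.569444.
h·[f(m₁) + f(m₂) + f(m₃) + f(m₄) + f(m₅) + f(m₆)] = 0.333333·(245) = 81.6667.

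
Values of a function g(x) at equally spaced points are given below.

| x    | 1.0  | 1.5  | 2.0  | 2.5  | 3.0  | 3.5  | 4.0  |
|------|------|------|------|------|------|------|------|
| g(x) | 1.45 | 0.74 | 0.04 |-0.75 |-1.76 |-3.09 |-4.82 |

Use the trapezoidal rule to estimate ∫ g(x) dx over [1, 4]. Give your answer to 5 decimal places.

h = 0.5, n = 6.
(h/2)·[y₀ + 2y₁ + 2y₂ + 2y₃ + 2y₄ + 2y₅ + y₆] = 0.25·(-13.01) = -3.25250.

-3.25250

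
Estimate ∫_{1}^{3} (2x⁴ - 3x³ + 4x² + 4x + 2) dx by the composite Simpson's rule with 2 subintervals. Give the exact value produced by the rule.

h = (3 − 1)/2 = 1.
Nodes x₀,…,x₂ = 1, 2, 3.
f(x) = 2x⁴ - 3x³ + 4x² + 4x + 2: f₀=9, f₁=34, f₂=131.
(h/3)·[f₀ + 4f₁ + f₂] = 0.333333·(276) = 92.

92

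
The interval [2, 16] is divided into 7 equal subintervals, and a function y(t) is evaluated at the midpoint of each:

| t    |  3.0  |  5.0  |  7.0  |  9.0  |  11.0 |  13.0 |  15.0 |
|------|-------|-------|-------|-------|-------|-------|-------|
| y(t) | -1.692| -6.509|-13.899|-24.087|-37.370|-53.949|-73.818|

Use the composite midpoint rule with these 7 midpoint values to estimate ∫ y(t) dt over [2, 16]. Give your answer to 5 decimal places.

-422.64800

h = 2, n = 7.
h·[y(m₁) + y(m₂) + y(m₃) + y(m₄) + y(m₅) + y(m₆) + y(m₇)] = 2·(-211.324) = -422.64800.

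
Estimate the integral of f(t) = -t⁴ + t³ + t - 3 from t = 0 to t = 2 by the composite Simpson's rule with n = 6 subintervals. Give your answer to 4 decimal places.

-6.4033

h = (2 − 0)/6 = 0.333333.
Nodes t₀,…,t₆ = 0, 0.333333, 0.666667, 1, 1.333333, 1.666667, 2.
f(t) = -t⁴ + t³ + t - 3: f₀=-3, f₁=-2.641975, f₂=-2.234568, f₃=-2, f₄=-2.456790, f₅=-4.419753, f₆=-9.
(h/3)·[f₀ + 4f₁ + 2f₂ + 4f₃ + 2f₄ + 4f₅ + f₆] = 0.111111·(-57.629630) = -6.4033.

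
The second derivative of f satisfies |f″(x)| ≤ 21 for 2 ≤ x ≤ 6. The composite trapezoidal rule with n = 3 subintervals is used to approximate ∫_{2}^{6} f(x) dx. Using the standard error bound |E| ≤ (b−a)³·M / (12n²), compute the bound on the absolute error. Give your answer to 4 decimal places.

12.4444

|E| ≤ (4)³·21 / (12·3²) = 1344/108 = 12.4444.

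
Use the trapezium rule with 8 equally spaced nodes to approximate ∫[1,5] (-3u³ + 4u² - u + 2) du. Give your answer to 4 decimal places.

-311.6735

h = (5 − 1)/7 = 0.571429.
Nodes u₀,…,u₇ = 1, 1.571429, 2.142857, 2.714286, 3.285714, 3.857143, 4.428571, 5.
f(u) = -3u³ + 4u² - u + 2: f₀=2, f₁=-1.335277, f₂=-11.294461, f₃=-31.236152, f₄=-64.518950, f₅=-114.501458, f₆=-184.542274, f₇=-278.
(h/2)·[f₀ + 2f₁ + 2f₂ + 2f₃ + 2f₄ + 2f₅ + 2f₆ + f₇] = 0.285714·(-1090.857143) = -311.6735.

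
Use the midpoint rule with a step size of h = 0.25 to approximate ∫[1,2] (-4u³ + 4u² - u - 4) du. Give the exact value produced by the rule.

h = (2 − 1)/4 = 0.25.
Midpoints m₁,…,m₄ = 1.125, 1.375, 1.625, 1.875.
f(m₁)=-5.7578125, f(m₂)=-8.2109375, f(m₃)=-12.2265625, f(m₄)=-18.1796875.
h·[f(m₁) + f(m₂) + f(m₃) + f(m₄)] = 0.25·(-44.375) = -11.09375.

-11.09375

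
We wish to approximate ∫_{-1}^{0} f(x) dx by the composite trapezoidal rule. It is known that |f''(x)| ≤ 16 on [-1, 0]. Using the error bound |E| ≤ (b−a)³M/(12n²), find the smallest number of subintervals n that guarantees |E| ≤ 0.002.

26

Need 16/(12n²) ≤ 0.002.
n² ≥ 16/(12·0.002) = 666.667 ⇒ n ≥ 25.8199, so the smallest n is 26.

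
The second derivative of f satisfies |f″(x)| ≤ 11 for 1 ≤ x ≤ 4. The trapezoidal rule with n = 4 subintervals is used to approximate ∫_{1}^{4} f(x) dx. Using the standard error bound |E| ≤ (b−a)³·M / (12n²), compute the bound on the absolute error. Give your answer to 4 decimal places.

1.5469

|E| ≤ (3)³·11 / (12·4²) = 297/192 = 1.5469.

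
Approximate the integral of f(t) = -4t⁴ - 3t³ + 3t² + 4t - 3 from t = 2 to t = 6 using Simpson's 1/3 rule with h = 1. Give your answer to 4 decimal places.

h = (6 − 2)/4 = 1.
Nodes t₀,…,t₄ = 2, 3, 4, 5, 6.
f(t) = -4t⁴ - 3t³ + 3t² + 4t - 3: f₀=-71, f₁=-369, f₂=-1155, f₃=-2783, f₄=-5703.
(h/3)·[f₀ + 4f₁ + 2f₂ + 4f₃ + f₄] = 0.333333·(-20692) = -6897.3333.

-6897.3333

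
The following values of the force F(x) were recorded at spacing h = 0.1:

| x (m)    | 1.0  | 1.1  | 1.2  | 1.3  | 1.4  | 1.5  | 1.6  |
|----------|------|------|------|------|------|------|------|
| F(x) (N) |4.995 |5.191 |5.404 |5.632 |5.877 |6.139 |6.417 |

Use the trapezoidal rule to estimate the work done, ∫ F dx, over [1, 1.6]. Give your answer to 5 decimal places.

3.39490

h = 0.1, n = 6.
(h/2)·[y₀ + 2y₁ + 2y₂ + 2y₃ + 2y₄ + 2y₅ + y₆] = 0.05·(67.898) = 3.39490.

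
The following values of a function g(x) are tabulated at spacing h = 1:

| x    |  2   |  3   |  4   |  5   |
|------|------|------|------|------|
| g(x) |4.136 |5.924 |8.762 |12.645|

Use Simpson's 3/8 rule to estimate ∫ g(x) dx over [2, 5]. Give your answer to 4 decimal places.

h = 1, n = 3.
(3h/8)·[y₀ + 3y₁ + 3y₂ + y₃] = 0.375·(60.839) = 22.8146.

22.8146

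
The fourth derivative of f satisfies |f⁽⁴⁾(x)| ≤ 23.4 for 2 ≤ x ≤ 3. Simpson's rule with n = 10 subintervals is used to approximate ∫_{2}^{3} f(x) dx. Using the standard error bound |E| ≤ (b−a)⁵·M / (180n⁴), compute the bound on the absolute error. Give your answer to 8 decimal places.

|E| ≤ (1)⁵·23.4 / (180·10⁴) = 23.4/1800000 = 0.00001300.

0.00001300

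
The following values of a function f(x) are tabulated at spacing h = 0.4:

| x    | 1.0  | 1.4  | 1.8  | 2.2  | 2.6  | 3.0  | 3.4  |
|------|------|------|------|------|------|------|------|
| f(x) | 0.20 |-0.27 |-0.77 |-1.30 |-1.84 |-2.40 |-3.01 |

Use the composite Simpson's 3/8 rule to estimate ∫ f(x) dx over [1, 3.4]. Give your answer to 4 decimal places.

-3.1875

h = 0.4, n = 6.
(3h/8)·[y₀ + 3y₁ + 3y₂ + 2y₃ + 3y₄ + 3y₅ + y₆] = 0.15·(-21.25) = -3.1875.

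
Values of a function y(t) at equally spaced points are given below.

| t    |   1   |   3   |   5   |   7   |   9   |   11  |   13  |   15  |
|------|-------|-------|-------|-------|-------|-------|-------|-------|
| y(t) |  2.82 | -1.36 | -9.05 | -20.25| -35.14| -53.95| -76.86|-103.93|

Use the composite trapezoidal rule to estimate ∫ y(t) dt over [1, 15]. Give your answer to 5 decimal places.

h = 2, n = 7.
(h/2)·[y₀ + 2y₁ + 2y₂ + 2y₃ + 2y₄ + 2y₅ + 2y₆ + y₇] = 1·(-494.33) = -494.33000.

-494.33000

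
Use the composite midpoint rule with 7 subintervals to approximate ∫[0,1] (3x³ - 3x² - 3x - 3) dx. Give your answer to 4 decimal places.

h = (1 − 0)/7 = 0.142857.
Midpoints m₁,…,m₇ = 0.071429, 0.214286, 0.357143, 0.5, 0.642857, 0.785714, 0.928571.
f(m₁)=-3.228499, f(m₂)=-3.751093, f(m₃)=-4.317420, f(m₄)=-4.875, f(m₅)=-5.371356, f(m₆)=-5.754009, f(m₇)=-5.970481.
h·[f(m₁) + f(m₂) + f(m₃) + f(m₄) + f(m₅) + f(m₆) + f(m₇)] = 0.142857·(-33.267857) = -4.7526.

-4.7526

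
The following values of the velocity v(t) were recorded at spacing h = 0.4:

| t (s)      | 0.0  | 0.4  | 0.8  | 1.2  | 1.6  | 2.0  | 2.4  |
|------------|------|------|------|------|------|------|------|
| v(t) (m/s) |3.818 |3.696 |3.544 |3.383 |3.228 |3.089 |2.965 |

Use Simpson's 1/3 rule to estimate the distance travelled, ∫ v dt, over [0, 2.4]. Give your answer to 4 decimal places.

8.1332

h = 0.4, n = 6.
(h/3)·[y₀ + 4y₁ + 2y₂ + 4y₃ + 2y₄ + 4y₅ + y₆] = 0.133333·(60.999) = 8.1332.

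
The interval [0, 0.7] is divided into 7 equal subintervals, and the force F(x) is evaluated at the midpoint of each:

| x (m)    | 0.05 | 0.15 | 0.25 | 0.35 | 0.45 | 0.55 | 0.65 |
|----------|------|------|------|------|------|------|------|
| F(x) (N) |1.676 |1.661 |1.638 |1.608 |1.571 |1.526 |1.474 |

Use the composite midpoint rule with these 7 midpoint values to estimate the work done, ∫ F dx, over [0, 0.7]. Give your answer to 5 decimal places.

h = 0.1, n = 7.
h·[y(m₁) + y(m₂) + y(m₃) + y(m₄) + y(m₅) + y(m₆) + y(m₇)] = 0.1·(11.154) = 1.11540.

1.11540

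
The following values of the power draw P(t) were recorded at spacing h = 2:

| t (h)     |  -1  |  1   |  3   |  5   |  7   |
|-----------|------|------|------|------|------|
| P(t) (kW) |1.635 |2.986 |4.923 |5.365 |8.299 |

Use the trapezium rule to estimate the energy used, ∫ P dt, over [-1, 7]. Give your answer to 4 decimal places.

h = 2, n = 4.
(h/2)·[y₀ + 2y₁ + 2y₂ + 2y₃ + y₄] = 1·(36.482) = 36.4820.

36.4820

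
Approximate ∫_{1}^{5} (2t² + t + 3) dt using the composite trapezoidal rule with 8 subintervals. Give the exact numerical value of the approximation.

107

h = (5 − 1)/8 = 0.5.
Nodes t₀,…,t₈ = 1, 1.5, 2, 2.5, 3, 3.5, 4, 4.5, 5.
f(t) = 2t² + t + 3: f₀=6, f₁=9, f₂=13, f₃=18, f₄=24, f₅=31, f₆=39, f₇=48, f₈=58.
(h/2)·[f₀ + 2f₁ + 2f₂ + 2f₃ + 2f₄ + 2f₅ + 2f₆ + 2f₇ + f₈] = 0.25·(428) = 107.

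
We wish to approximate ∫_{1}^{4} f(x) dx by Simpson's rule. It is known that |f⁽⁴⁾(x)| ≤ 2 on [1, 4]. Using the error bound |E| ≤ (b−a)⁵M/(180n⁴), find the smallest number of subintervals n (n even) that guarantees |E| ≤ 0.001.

8

Need 486/(180n⁴) ≤ 0.001.
n⁴ ≥ 486/(180·0.001) = 2700 ⇒ n ≥ 7.2084, so the smallest even n is 8. (n must be even for Simpson's rule.)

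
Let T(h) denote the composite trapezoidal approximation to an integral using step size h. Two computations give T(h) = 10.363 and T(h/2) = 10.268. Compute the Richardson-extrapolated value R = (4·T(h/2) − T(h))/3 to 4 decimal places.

10.2363

R = (4·T(h/2) − T(h)) / 3 = (4·10.268 − 10.363)/3 = (30.709)/3 = 10.2363.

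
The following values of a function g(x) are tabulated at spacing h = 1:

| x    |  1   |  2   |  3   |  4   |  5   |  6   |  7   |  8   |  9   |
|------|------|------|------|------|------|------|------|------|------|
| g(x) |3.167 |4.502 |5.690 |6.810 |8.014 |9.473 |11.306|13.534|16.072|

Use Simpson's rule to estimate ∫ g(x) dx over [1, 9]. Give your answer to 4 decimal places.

h = 1, n = 8.
(h/3)·[y₀ + 4y₁ + 2y₂ + 4y₃ + 2y₄ + 4y₅ + 2y₆ + 4y₇ + y₈] = 0.333333·(206.535) = 68.8450.

68.8450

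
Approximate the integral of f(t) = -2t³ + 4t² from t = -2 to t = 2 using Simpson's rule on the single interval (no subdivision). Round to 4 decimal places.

21.3333

S = (b−a)/6 · [f(-2) + 4f(0) + f(2)] = 0.666667·[32 + 4·0 + 0] = 21.3333.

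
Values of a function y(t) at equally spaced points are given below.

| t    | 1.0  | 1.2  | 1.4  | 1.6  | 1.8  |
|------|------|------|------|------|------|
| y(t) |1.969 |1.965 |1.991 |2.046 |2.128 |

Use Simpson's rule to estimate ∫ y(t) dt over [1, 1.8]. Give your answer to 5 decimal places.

1.60820

h = 0.2, n = 4.
(h/3)·[y₀ + 4y₁ + 2y₂ + 4y₃ + y₄] = 0.066667·(24.123) = 1.60820.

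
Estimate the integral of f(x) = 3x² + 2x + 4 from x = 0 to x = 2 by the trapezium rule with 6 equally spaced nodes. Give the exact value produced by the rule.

20.16

h = (2 − 0)/5 = 0.4.
Nodes x₀,…,x₅ = 0, 0.4, 0.8, 1.2, 1.6, 2.
f(x) = 3x² + 2x + 4: f₀=4, f₁=5.28, f₂=7.52, f₃=10.72, f₄=14.88, f₅=20.
(h/2)·[f₀ + 2f₁ + 2f₂ + 2f₃ + 2f₄ + f₅] = 0.2·(100.8) = 20.16.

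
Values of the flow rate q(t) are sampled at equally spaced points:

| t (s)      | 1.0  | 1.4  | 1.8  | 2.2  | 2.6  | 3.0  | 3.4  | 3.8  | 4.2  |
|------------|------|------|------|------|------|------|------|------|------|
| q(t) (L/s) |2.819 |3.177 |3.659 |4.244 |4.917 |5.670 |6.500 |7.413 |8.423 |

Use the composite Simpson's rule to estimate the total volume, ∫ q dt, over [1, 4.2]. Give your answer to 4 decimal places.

h = 0.4, n = 8.
(h/3)·[y₀ + 4y₁ + 2y₂ + 4y₃ + 2y₄ + 4y₅ + 2y₆ + 4y₇ + y₈] = 0.133333·(123.410) = 16.4547.

16.4547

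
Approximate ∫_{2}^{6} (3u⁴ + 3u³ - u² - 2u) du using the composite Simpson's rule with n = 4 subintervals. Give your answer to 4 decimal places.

h = (6 − 2)/4 = 1.
Nodes u₀,…,u₄ = 2, 3, 4, 5, 6.
f(u) = 3u⁴ + 3u³ - u² - 2u: f₀=64, f₁=309, f₂=936, f₃=2215, f₄=4488.
(h/3)·[f₀ + 4f₁ + 2f₂ + 4f₃ + f₄] = 0.333333·(16520) = 5506.6667.

5506.6667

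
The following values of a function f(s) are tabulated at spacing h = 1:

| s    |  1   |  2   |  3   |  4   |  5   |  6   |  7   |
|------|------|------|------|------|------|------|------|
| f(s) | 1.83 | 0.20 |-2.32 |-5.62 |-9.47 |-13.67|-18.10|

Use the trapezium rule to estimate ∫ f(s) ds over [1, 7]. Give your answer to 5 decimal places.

-39.01500

h = 1, n = 6.
(h/2)·[y₀ + 2y₁ + 2y₂ + 2y₃ + 2y₄ + 2y₅ + y₆] = 0.5·(-78.03) = -39.01500.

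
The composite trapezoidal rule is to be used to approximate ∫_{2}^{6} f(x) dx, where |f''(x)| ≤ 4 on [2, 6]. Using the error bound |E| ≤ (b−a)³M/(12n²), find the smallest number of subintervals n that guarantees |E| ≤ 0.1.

Need 256/(12n²) ≤ 0.1.
n² ≥ 256/(12·0.1) = 213.333 ⇒ n ≥ 14.6059, so the smallest n is 15.

15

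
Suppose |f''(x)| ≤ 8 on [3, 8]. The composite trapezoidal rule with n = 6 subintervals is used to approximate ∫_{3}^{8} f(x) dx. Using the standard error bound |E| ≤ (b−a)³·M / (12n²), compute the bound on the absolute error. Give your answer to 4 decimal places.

2.3148

|E| ≤ (5)³·8 / (12·6²) = 1000/432 = 2.3148.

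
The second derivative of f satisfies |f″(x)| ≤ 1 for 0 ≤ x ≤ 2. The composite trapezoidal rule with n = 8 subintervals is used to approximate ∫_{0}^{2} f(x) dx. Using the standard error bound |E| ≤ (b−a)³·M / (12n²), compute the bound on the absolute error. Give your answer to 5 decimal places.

|E| ≤ (2)³·1 / (12·8²) = 8/768 = 0.01042.

0.01042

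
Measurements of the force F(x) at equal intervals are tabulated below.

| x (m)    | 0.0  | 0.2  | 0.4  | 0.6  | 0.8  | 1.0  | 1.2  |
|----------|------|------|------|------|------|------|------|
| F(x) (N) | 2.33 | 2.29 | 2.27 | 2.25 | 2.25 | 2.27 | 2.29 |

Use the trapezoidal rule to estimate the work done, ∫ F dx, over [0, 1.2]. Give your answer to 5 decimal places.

2.72800

h = 0.2, n = 6.
(h/2)·[y₀ + 2y₁ + 2y₂ + 2y₃ + 2y₄ + 2y₅ + y₆] = 0.1·(27.28) = 2.72800.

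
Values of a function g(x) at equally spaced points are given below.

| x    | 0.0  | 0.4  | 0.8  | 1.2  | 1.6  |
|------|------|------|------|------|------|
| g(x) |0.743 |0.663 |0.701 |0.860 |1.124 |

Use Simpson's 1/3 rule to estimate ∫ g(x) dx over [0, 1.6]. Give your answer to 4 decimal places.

1.2481

h = 0.4, n = 4.
(h/3)·[y₀ + 4y₁ + 2y₂ + 4y₃ + y₄] = 0.133333·(9.361) = 1.2481.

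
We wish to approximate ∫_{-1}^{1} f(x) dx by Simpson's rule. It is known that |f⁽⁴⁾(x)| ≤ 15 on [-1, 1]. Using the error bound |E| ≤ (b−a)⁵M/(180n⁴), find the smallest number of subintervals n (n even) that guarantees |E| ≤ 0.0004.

10

Need 480/(180n⁴) ≤ 0.0004.
n⁴ ≥ 480/(180·0.0004) = 6666.67 ⇒ n ≥ 9.0360, so the smallest even n is 10. (n must be even for Simpson's rule.)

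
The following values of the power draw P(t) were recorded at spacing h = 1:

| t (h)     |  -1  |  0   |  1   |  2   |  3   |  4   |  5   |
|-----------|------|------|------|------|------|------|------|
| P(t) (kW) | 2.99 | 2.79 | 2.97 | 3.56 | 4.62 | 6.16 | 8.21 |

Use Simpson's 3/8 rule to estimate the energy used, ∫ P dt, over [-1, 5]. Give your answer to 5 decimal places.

25.47750

h = 1, n = 6.
(3h/8)·[y₀ + 3y₁ + 3y₂ + 2y₃ + 3y₄ + 3y₅ + y₆] = 0.375·(67.94) = 25.47750.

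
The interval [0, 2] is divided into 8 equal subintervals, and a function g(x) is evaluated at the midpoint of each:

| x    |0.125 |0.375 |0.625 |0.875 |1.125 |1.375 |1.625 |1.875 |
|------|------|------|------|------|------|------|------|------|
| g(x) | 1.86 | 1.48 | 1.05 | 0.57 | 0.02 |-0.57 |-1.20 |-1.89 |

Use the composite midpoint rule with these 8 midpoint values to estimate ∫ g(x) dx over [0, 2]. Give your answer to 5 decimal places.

0.33000

h = 0.25, n = 8.
h·[y(m₁) + y(m₂) + y(m₃) + y(m₄) + y(m₅) + y(m₆) + y(m₇) + y(m₈)] = 0.25·(1.32) = 0.33000.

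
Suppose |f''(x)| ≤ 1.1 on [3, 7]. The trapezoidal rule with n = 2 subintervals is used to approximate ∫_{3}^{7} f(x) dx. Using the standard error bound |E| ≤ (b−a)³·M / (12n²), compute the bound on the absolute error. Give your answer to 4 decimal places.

|E| ≤ (4)³·1.1 / (12·2²) = 70.4/48 = 1.4667.

1.4667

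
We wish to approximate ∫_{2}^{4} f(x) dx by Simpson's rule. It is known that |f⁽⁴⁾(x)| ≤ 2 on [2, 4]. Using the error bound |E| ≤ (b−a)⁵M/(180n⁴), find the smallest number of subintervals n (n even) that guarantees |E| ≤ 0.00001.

14

Need 64/(180n⁴) ≤ 0.00001.
n⁴ ≥ 64/(180·0.00001) = 35555.6 ⇒ n ≥ 13.7318, so the smallest even n is 14. (n must be even for Simpson's rule.)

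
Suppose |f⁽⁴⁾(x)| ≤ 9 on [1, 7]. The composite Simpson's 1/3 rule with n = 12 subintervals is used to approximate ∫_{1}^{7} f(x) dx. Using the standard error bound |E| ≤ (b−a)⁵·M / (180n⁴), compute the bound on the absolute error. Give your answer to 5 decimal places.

|E| ≤ (6)⁵·9 / (180·12⁴) = 69984/3732480 = 0.01875.

0.01875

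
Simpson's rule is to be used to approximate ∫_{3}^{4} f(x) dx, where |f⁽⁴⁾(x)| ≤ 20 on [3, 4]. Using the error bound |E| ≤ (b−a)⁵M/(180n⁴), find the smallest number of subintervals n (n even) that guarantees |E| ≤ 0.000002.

Need 20/(180n⁴) ≤ 0.000002.
n⁴ ≥ 20/(180·0.000002) = 55555.6 ⇒ n ≥ 15.3526, so the smallest even n is 16. (n must be even for Simpson's rule.)

16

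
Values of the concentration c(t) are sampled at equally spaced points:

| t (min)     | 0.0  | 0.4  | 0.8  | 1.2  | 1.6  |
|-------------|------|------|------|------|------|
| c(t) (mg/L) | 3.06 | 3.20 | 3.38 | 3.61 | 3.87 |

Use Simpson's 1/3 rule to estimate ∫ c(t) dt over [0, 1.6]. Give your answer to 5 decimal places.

h = 0.4, n = 4.
(h/3)·[y₀ + 4y₁ + 2y₂ + 4y₃ + y₄] = 0.133333·(40.93) = 5.45733.

5.45733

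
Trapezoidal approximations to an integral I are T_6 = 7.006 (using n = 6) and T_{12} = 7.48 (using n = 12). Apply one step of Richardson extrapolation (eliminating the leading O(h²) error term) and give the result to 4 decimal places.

R = (4·T_{12} − T_6) / 3 = (4·7.48 − 7.006)/3 = (22.914)/3 = 7.6380.

7.6380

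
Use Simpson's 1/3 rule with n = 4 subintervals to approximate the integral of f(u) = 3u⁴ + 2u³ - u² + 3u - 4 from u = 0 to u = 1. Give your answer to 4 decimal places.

h = (1 − 0)/4 = 0.25.
Nodes u₀,…,u₄ = 0, 0.25, 0.5, 0.75, 1.
f(u) = 3u⁴ + 2u³ - u² + 3u - 4: f₀=-4, f₁=-3.26953125, f₂=-2.3125, f₃=-0.51953125, f₄=3.
(h/3)·[f₀ + 4f₁ + 2f₂ + 4f₃ + f₄] = 0.083333·(-20.78125) = -1.7318.

-1.7318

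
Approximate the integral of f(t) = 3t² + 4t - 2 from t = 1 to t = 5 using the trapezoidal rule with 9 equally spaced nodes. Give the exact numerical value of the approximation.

h = (5 − 1)/8 = 0.5.
Nodes t₀,…,t₈ = 1, 1.5, 2, 2.5, 3, 3.5, 4, 4.5, 5.
f(t) = 3t² + 4t - 2: f₀=5, f₁=10.75, f₂=18, f₃=26.75, f₄=37, f₅=48.75, f₆=62, f₇=76.75, f₈=93.
(h/2)·[f₀ + 2f₁ + 2f₂ + 2f₃ + 2f₄ + 2f₅ + 2f₆ + 2f₇ + f₈] = 0.25·(658) = 164.5.

164.5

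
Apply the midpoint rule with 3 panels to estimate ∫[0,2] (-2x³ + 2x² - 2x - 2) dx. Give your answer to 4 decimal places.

h = (2 − 0)/3 = 0.666667.
Midpoints m₁,…,m₃ = 0.333333, 1, 1.666667.
f(m₁)=-2.518519, f(m₂)=-4, f(m₃)=-9.037037.
h·[f(m₁) + f(m₂) + f(m₃)] = 0.666667·(-15.555556) = -10.3704.

-10.3704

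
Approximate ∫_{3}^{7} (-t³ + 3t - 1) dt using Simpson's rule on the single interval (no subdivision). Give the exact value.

S = (b−a)/6 · [f(3) + 4f(5) + f(7)] = 0.666667·[(-19) + 4·(-111) + (-323)] = -524.

-524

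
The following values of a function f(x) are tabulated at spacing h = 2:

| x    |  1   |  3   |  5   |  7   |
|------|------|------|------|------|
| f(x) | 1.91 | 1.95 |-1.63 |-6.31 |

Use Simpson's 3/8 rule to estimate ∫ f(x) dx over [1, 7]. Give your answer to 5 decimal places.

-2.58000

h = 2, n = 3.
(3h/8)·[y₀ + 3y₁ + 3y₂ + y₃] = 0.75·(-3.44) = -2.58000.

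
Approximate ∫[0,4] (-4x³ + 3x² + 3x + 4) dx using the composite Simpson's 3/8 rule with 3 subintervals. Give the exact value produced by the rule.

h = (4 − 0)/3 = 1.333333.
Nodes x₀,…,x₃ = 0, 1.333333, 2.666667, 4.
f(x) = -4x³ + 3x² + 3x + 4: f₀=4, f₁=3.851852, f₂=-42.518519, f₃=-192.
(3h/8)·[f₀ + 3f₁ + 3f₂ + f₃] = 0.5·(-304) = -152.

-152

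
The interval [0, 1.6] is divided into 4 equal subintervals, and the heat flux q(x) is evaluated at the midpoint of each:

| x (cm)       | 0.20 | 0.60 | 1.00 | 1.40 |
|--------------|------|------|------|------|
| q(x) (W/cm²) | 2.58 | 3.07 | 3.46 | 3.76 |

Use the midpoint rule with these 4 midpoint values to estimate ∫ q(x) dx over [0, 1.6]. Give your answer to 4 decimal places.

5.1480

h = 0.4, n = 4.
h·[y(m₁) + y(m₂) + y(m₃) + y(m₄)] = 0.4·(12.87) = 5.1480.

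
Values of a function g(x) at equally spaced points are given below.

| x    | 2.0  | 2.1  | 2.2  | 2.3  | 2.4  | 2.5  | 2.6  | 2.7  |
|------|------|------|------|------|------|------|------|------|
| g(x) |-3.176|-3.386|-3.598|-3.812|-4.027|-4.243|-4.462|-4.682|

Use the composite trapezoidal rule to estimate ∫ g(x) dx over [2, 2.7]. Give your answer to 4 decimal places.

h = 0.1, n = 7.
(h/2)·[y₀ + 2y₁ + 2y₂ + 2y₃ + 2y₄ + 2y₅ + 2y₆ + y₇] = 0.05·(-54.914) = -2.7457.

-2.7457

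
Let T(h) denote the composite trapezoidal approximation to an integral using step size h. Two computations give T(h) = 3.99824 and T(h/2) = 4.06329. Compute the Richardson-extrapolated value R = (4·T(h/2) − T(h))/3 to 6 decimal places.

4.084973

R = (4·T(h/2) − T(h)) / 3 = (4·4.06329 − 3.99824)/3 = (12.25492)/3 = 4.084973.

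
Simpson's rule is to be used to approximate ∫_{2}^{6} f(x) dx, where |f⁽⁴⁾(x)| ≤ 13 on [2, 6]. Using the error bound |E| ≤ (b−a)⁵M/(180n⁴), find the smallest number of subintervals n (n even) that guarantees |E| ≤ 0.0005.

20

Need 13312/(180n⁴) ≤ 0.0005.
n⁴ ≥ 13312/(180·0.0005) = 147911 ⇒ n ≥ 19.6110, so the smallest even n is 20. (n must be even for Simpson's rule.)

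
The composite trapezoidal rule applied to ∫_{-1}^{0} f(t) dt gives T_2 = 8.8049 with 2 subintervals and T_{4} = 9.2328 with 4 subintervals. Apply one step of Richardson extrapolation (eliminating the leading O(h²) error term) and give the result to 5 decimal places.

9.37543

R = (4·T_{4} − T_2) / 3 = (4·9.2328 − 8.8049)/3 = (28.1263)/3 = 9.37543.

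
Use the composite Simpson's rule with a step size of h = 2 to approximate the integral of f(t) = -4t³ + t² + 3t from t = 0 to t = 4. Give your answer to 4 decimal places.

-210.6667

h = (4 − 0)/2 = 2.
Nodes t₀,…,t₂ = 0, 2, 4.
f(t) = -4t³ + t² + 3t: f₀=0, f₁=-22, f₂=-228.
(h/3)·[f₀ + 4f₁ + f₂] = 0.666667·(-316) = -210.6667.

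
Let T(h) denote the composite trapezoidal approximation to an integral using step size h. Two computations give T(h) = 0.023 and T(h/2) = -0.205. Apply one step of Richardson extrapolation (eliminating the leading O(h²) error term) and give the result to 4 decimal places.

-0.2810

R = (4·T(h/2) − T(h)) / 3 = (4·(-0.205) − 0.023)/3 = (-0.843)/3 = -0.2810.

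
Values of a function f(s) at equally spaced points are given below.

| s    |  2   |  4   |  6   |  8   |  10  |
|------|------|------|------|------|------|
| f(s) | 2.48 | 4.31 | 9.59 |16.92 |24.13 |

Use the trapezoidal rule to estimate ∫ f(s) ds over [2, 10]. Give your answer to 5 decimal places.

h = 2, n = 4.
(h/2)·[y₀ + 2y₁ + 2y₂ + 2y₃ + y₄] = 1·(88.25) = 88.25000.

88.25000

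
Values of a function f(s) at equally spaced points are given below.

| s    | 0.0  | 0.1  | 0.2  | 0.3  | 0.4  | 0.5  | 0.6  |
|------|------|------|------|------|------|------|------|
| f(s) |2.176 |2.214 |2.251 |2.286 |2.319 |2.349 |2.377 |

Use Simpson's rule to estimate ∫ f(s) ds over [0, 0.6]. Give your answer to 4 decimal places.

1.3696

h = 0.1, n = 6.
(h/3)·[y₀ + 4y₁ + 2y₂ + 4y₃ + 2y₄ + 4y₅ + y₆] = 0.033333·(41.089) = 1.3696.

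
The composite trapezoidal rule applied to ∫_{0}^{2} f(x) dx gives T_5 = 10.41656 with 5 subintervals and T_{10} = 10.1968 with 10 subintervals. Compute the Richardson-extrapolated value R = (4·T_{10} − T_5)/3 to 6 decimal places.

R = (4·T_{10} − T_5) / 3 = (4·10.1968 − 10.41656)/3 = (30.37064)/3 = 10.123547.

10.123547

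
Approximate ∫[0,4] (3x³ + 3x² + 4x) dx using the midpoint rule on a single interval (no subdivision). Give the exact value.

M = (b−a)·f(2) = 4·(44) = 176.

176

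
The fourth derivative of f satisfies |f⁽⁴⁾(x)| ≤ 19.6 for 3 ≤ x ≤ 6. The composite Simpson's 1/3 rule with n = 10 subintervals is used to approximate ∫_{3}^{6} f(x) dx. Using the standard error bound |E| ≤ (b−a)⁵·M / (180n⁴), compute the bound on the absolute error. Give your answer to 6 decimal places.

0.002646

|E| ≤ (3)⁵·19.6 / (180·10⁴) = 4762.8/1800000 = 0.002646.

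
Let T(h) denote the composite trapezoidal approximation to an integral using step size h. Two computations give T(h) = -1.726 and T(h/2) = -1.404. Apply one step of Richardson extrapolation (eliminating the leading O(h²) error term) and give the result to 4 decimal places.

R = (4·T(h/2) − T(h)) / 3 = (4·(-1.404) − (-1.726))/3 = (-3.890)/3 = -1.2967.

-1.2967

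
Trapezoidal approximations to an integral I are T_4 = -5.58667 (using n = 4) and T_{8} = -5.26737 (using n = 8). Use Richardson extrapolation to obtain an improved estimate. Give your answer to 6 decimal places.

R = (4·T_{8} − T_4) / 3 = (4·(-5.26737) − (-5.58667))/3 = (-15.48281)/3 = -5.160937.

-5.160937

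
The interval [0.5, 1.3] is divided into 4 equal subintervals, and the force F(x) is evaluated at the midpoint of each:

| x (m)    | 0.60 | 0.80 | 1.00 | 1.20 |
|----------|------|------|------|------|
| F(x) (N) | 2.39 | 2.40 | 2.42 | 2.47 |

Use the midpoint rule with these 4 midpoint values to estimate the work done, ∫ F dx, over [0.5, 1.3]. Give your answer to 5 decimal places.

h = 0.2, n = 4.
h·[y(m₁) + y(m₂) + y(m₃) + y(m₄)] = 0.2·(9.68) = 1.93600.

1.93600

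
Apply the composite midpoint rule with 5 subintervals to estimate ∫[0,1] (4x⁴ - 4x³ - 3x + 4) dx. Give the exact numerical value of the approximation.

h = (1 − 0)/5 = 0.2.
Midpoints m₁,…,m₅ = 0.1, 0.3, 0.5, 0.7, 0.9.
f(m₁)=3.6964, f(m₂)=3.0244, f(m₃)=2.25, f(m₄)=1.4884, f(m₅)=1.0084.
h·[f(m₁) + f(m₂) + f(m₃) + f(m₄) + f(m₅)] = 0.2·(11.4676) = 2.29352.

2.29352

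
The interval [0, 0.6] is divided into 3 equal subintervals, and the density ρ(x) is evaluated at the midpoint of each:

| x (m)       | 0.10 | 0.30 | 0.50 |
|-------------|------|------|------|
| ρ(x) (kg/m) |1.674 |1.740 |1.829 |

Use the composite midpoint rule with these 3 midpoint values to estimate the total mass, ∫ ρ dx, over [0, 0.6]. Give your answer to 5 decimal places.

1.04860

h = 0.2, n = 3.
h·[y(m₁) + y(m₂) + y(m₃)] = 0.2·(5.243) = 1.04860.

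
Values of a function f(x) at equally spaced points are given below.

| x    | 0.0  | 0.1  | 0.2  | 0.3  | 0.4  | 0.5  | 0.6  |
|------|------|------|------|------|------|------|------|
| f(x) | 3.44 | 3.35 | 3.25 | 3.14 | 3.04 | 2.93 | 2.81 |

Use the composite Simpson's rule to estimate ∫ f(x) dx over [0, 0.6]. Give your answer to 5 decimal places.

h = 0.1, n = 6.
(h/3)·[y₀ + 4y₁ + 2y₂ + 4y₃ + 2y₄ + 4y₅ + y₆] = 0.033333·(56.51) = 1.88367.

1.88367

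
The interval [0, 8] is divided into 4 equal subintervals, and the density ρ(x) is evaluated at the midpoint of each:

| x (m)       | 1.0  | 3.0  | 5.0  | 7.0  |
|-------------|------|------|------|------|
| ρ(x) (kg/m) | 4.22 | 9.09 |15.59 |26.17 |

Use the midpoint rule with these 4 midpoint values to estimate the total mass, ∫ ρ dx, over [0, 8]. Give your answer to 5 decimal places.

110.14000

h = 2, n = 4.
h·[y(m₁) + y(m₂) + y(m₃) + y(m₄)] = 2·(55.07) = 110.14000.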